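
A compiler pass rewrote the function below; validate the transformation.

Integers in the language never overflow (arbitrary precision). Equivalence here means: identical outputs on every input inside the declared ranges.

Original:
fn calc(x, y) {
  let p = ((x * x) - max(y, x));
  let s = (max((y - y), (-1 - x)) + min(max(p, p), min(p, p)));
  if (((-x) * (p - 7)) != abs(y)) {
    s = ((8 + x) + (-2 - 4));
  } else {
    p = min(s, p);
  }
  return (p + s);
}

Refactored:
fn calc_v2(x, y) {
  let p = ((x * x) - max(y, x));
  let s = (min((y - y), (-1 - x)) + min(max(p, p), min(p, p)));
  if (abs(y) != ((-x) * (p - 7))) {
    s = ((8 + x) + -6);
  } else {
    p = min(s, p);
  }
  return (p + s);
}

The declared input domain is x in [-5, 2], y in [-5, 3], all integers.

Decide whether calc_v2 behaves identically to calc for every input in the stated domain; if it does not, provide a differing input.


These are not equivalent — on x=0, y=0 the outputs split (0 vs -2).
calc: p becomes 0; next s becomes 0; next (((-x) * (p - 7)) != abs(y)) evaluates to false; next p becomes 0; next final value 0
calc_v2: p becomes 0; next s becomes -1; next (abs(y) != ((-x) * (p - 7))) evaluates to false; next p becomes -1; next final value -2
verdict: not equivalent; witness: x=0, y=0


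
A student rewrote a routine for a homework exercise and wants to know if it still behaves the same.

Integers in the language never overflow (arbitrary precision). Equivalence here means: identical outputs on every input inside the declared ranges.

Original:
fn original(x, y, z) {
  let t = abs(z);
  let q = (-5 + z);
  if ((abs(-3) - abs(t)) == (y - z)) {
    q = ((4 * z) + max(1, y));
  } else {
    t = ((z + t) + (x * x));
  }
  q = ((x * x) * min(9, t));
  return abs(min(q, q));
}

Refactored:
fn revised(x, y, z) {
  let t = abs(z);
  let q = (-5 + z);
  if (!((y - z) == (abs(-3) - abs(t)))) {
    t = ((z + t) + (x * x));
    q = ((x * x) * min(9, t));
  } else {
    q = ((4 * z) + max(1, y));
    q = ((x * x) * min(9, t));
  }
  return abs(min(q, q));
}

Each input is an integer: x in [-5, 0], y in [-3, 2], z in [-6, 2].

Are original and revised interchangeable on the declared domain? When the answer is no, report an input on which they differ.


Equivalent — the differences include boolean connective usage differs; also statement counts differ; also min/max/abs usage differs; also arithmetic usage differs; also constant usage differs, yet no declared input distinguishes the two.
One worked example (x=-2, y=-3, z=1) — original: t := 1 | q := -4 | ((abs(-3) - abs(t)) == (y - z)): false | t := 6 | q := 24 | result 24; revised: t := 1 | q := -4 | (!((y - z) == (abs(-3) - abs(t)))): true | t := 6 | q := 24 | result 24; agreement on 24.
Across all 324 domain points the two functions coincide.
verdict: equivalent


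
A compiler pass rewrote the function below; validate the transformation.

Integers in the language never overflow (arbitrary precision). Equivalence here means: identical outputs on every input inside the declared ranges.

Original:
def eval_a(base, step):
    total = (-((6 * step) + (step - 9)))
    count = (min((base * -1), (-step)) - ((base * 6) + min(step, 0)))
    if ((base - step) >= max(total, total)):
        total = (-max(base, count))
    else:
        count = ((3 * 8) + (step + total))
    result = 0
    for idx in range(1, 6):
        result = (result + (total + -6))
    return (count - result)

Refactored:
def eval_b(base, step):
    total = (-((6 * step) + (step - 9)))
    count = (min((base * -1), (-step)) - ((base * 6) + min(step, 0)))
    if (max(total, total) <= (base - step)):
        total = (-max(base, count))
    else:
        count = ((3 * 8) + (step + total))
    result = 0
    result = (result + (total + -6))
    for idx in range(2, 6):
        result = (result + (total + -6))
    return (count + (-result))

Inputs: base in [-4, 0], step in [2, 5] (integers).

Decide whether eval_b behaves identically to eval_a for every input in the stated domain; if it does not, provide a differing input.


Differences: constant usage differs, comparison usage differs, arithmetic usage differs, loop structure differs, statement counts differ — yet all 20 inputs agree.
verdict: equivalent


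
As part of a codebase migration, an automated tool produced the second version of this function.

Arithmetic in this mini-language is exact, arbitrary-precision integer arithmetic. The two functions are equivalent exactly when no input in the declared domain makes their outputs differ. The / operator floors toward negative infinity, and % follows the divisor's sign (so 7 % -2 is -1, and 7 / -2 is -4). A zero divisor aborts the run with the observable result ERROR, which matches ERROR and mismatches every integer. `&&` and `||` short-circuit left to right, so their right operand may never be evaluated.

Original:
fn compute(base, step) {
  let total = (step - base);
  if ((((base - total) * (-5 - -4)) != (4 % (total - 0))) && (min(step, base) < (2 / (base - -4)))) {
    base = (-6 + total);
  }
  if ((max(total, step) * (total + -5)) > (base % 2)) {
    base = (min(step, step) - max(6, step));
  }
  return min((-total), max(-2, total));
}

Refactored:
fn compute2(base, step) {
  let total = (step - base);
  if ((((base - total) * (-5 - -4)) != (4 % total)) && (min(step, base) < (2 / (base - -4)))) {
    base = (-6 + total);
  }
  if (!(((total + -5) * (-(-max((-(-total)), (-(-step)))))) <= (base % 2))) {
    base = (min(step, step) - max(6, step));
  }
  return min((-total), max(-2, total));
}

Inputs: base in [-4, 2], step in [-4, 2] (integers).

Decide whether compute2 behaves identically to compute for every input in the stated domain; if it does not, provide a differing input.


Side by side, the visible changes include: arithmetic usage differs, plus boolean connective usage differs, plus comparison usage differs, plus constant usage differs.
One worked example (base=-2, step=-1) — compute: total = 1; ((((base - total) * (-5 - -4)) != (4 % (total - 0))) && (min(step, base) < (2 / (base - -4)))) -> true; base = -5; ((max(total, step) * (total + -5)) > (base % 2)) -> false; return -1; compute2: total = 1; ((((base - total) * (-5 - -4)) != (4 % total)) && (min(step, base) < (2 / (base - -4)))) -> true; base = -5; (!(((total + -5) * (-(-max((-(-total)), (-(-step)))))) <= (base % 2))) -> false; return -1; agreement on -1.
Every one of the 49 inputs gives matching results.
verdict: equivalent


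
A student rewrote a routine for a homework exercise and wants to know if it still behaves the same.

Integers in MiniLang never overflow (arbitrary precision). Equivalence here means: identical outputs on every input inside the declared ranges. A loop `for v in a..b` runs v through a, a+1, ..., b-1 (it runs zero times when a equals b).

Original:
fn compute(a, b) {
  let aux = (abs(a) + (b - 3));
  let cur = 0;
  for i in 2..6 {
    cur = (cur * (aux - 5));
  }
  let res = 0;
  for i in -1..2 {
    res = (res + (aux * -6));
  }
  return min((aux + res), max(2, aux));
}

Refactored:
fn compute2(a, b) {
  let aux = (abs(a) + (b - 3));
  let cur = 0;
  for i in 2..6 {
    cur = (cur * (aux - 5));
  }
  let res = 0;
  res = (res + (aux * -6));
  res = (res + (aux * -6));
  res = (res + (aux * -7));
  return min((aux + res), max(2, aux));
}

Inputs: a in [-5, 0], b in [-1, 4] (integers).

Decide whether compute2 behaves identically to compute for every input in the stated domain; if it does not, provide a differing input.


Not equivalent: a=-5, b=-1 separates them (-17 vs -18).
compute: aux = 1; cur = 0; [i=2]; cur = 0; [i=3]; cur = 0; [i=4]; cur = 0; [i=5]; cur = 0; res = 0; [i=-1]; res = -6; [i=0]; res = -12; [i=1]; res = -18; return -17
compute2: aux = 1; cur = 0; [i=2]; cur = 0; [i=3]; cur = 0; [i=4]; cur = 0; [i=5]; cur = 0; res = 0; res = -6; res = -12; res = -19; return -18
verdict: not equivalent; witness: a=-5, b=-1


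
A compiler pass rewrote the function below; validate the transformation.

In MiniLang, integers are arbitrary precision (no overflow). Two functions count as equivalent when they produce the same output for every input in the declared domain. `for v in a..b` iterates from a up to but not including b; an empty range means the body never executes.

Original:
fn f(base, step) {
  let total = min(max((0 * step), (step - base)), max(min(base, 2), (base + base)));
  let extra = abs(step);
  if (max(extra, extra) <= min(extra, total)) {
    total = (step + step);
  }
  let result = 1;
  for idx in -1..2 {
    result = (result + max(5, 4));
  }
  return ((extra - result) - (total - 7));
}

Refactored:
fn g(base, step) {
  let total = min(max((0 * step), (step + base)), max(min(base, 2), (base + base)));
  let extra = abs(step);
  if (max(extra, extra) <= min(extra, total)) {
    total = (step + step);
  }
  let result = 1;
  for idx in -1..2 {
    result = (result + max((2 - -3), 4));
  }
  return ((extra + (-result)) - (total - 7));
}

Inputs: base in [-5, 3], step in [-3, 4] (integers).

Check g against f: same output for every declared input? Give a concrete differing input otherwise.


There is a counterexample at base=1, step=1: -8 on one side, -10 on the other.
f: total becomes 0; next extra becomes 1; next (max(extra, extra) <= min(extra, total)) evaluates to false; next result becomes 1; next at idx=-1:; next result becomes 6; next at idx=0:; next result becomes 11; next at idx=1:; next result becomes 16; next final value -8
g: total becomes 2; next extra becomes 1; next (max(extra, extra) <= min(extra, total)) evaluates to true; next total becomes 2; next result becomes 1; next at idx=-1:; next result becomes 6; next at idx=0:; next result becomes 11; next at idx=1:; next result becomes 16; next final value -10
verdict: not equivalent; witness: base=1, step=1


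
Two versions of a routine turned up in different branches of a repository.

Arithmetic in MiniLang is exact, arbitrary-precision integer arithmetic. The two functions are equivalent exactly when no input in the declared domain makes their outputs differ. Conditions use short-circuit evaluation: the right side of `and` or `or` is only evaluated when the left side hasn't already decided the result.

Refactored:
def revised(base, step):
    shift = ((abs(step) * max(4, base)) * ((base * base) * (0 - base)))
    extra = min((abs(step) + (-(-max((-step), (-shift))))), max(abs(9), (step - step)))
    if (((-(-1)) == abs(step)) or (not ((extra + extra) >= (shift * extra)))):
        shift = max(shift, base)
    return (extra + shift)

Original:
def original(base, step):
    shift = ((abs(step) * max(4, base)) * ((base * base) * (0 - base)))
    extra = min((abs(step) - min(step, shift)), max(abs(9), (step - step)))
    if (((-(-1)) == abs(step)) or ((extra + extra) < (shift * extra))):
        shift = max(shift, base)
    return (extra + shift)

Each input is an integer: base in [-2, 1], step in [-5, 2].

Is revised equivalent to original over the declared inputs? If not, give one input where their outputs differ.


Behavior is preserved: although boolean connective usage differs; and comparison usage differs; and min/max/abs usage differs; and arithmetic usage differs, the outputs never diverge.
As a probe, take base=0, step=-2: original runs shift=0, then extra=4, then (((-(-1)) == abs(step)) or ((extra + extra) < (shift * extra))) is false, then returns 4; revised runs shift=0, then extra=4, then (((-(-1)) == abs(step)) or (not ((extra + extra) >= (shift * extra)))) is false, then returns 4; both end at 4.
Checked all 32 inputs in the declared domain: the outputs agree on every one.
verdict: equivalent


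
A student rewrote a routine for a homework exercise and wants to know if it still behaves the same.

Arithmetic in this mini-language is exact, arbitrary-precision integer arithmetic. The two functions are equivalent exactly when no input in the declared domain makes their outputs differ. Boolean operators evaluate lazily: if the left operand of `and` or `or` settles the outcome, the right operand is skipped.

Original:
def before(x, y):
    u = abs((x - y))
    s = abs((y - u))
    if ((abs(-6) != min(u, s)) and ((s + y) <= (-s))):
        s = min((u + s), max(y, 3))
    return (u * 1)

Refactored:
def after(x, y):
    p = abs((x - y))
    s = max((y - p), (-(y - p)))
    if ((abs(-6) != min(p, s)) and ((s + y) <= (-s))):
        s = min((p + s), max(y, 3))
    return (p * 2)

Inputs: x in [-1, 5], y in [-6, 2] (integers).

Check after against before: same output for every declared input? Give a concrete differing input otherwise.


Consider the input x=-1, y=-6.
before: u = 5; s = 11; ((abs(-6) != min(u, s)) and ((s + y) <= (-s))) -> false; return 5
after: p = 5; s = 11; ((abs(-6) != min(p, s)) and ((s + y) <= (-s))) -> false; return 10
5 != 10, so the rewrite changes behavior.
verdict: not equivalent; witness: x=-1, y=-6


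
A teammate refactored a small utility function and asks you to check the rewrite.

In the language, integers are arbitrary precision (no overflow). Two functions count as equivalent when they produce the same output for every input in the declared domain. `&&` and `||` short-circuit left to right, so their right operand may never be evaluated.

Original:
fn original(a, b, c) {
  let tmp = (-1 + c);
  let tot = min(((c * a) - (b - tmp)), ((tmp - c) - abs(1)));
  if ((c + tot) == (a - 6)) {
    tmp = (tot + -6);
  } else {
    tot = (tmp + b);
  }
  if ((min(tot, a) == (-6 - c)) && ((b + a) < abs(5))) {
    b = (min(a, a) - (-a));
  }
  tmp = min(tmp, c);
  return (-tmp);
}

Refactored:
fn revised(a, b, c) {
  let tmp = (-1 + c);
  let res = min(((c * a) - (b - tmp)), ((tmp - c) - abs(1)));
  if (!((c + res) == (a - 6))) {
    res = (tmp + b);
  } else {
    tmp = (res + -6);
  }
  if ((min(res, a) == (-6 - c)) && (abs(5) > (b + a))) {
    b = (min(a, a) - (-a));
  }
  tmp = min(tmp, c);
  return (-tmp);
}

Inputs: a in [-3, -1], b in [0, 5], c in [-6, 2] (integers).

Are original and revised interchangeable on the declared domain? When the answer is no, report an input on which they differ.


Behavior is preserved: although comparison usage differs, plus boolean connective usage differs, plus local variable names differ, the outputs never diverge.
One worked example (a=-1, b=5, c=-1) — original: tmp := -2 | tot := -6 | ((c + tot) == (a - 6)): true | tmp := -12 | ((min(tot, a) == (-6 - c)) && ((b + a) < abs(5))): false | tmp := -12 | result 12; revised: tmp := -2 | res := -6 | (!((c + res) == (a - 6))): false | tmp := -12 | ((min(res, a) == (-6 - c)) && (abs(5) > (b + a))): false | tmp := -12 | result 12; agreement on 12.
Checked all 162 inputs in the declared domain: the outputs agree on every one.
verdict: equivalent


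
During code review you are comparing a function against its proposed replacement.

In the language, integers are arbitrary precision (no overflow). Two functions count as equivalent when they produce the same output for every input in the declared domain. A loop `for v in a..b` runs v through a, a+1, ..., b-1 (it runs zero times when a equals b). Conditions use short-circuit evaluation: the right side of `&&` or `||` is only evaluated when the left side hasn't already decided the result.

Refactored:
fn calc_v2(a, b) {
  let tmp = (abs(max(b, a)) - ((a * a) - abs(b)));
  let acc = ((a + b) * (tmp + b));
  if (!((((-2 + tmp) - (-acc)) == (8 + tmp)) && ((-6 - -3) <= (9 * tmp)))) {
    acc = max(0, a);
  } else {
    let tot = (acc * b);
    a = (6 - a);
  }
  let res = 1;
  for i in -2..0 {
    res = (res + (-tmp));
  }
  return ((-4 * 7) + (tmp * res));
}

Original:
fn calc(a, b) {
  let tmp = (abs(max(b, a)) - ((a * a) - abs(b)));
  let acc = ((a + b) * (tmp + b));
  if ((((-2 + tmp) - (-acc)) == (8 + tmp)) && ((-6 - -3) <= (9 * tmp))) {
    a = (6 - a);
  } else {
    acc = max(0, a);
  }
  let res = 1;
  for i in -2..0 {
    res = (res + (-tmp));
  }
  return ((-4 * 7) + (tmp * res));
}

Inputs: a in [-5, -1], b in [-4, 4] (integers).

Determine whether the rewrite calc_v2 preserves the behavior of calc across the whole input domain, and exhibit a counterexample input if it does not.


Reading the diff, among the changes: boolean connective usage differs, arithmetic usage differs, statement counts differ, local variable names differ.
As a probe, take a=-2, b=-2: calc runs tmp becomes 0; next acc becomes 8; next ((((-2 + tmp) - (-acc)) == (8 + tmp)) && ((-6 - -3) <= (9 * tmp))) evaluates to false; next acc becomes 0; next res becomes 1; next at i=-2:; next res becomes 1; next at i=-1:; next res becomes 1; next final value -28; calc_v2 runs tmp becomes 0; next acc becomes 8; next (!((((-2 + tmp) - (-acc)) == (8 + tmp)) && ((-6 - -3) <= (9 * tmp)))) evaluates to true; next acc becomes 0; next res becomes 1; next at i=-2:; next res becomes 1; next at i=-1:; next res becomes 1; next final value -28; both end at -28.
An exhaustive pass over the 45 declared inputs shows identical outputs.
verdict: equivalent


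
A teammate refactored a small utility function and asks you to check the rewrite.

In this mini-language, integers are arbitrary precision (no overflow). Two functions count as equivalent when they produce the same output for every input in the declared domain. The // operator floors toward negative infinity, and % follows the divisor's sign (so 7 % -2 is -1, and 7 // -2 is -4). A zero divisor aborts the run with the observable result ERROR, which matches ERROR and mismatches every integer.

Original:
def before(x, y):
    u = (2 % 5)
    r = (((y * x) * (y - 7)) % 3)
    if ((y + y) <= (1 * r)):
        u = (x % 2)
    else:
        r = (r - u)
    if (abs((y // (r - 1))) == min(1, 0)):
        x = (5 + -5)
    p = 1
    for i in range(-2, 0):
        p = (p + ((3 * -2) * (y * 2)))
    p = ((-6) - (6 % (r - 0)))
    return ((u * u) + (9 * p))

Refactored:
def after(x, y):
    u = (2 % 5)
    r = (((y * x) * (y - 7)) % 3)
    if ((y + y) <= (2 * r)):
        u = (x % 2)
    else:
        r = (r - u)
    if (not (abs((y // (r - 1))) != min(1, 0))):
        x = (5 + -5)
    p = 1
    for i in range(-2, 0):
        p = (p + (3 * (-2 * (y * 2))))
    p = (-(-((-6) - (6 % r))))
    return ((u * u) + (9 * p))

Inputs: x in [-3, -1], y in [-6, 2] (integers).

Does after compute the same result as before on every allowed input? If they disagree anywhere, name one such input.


The rewrite breaks on x=-2, y=2, where the results are ERROR and -54.
before: u := 2 | r := 2 | ((y + y) <= (1 * r)): false | r := 0 | (abs((y // (r - 1))) == min(1, 0)): false | p := 1 | iter i=-2: | p := -23 | iter i=-1: | p := -47 | divide-by-zero, output ERROR
after: u := 2 | r := 2 | ((y + y) <= (2 * r)): true | u := 0 | (not (abs((y // (r - 1))) != min(1, 0))): false | p := 1 | iter i=-2: | p := -23 | iter i=-1: | p := -47 | p := -6 | result -54
verdict: not equivalent; witness: x=-2, y=2


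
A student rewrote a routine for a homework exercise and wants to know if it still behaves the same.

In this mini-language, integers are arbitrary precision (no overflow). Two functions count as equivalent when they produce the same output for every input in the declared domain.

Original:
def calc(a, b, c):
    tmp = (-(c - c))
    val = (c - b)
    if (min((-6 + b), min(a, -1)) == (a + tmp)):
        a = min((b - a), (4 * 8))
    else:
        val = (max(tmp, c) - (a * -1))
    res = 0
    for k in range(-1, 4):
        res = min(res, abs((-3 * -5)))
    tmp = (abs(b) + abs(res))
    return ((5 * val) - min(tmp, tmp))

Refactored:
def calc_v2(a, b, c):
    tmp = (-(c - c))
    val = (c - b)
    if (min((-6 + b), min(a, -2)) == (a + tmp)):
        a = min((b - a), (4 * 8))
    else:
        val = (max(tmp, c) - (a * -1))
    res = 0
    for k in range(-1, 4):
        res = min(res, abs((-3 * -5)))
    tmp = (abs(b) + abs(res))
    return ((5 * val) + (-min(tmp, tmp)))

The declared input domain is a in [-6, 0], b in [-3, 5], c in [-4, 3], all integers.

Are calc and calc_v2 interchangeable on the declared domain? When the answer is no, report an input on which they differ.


a=-1, b=5, c=-4 yields -50 from calc but -10 from calc_v2.
verdict: not equivalent; witness: a=-1, b=5, c=-4


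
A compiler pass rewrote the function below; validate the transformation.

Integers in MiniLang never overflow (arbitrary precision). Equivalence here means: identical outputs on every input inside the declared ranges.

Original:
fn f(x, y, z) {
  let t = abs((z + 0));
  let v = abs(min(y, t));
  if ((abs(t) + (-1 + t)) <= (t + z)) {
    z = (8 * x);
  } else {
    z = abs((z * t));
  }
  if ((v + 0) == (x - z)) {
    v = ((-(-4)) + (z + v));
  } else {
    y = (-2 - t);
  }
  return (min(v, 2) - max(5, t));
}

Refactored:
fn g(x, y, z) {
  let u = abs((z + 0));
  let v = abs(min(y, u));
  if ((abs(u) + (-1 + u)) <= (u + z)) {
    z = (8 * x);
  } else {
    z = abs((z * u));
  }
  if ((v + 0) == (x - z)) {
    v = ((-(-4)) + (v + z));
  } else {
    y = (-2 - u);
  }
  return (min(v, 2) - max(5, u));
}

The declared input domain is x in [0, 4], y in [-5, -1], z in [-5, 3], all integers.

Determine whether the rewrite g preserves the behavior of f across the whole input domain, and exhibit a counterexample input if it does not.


Behavior is preserved: although local variable names differ, the outputs never diverge.
Tracing x=1, y=-1, z=3: f: t = 3; v = 1; ((abs(t) + (-1 + t)) <= (t + z)) -> true; z = 8; ((v + 0) == (x - z)) -> false; y = -5; return -4 | g: u = 3; v = 1; ((abs(u) + (-1 + u)) <= (u + z)) -> true; z = 8; ((v + 0) == (x - z)) -> false; y = -5; return -4 — matching result -4.
Across all 225 domain points the two functions coincide.
verdict: equivalent


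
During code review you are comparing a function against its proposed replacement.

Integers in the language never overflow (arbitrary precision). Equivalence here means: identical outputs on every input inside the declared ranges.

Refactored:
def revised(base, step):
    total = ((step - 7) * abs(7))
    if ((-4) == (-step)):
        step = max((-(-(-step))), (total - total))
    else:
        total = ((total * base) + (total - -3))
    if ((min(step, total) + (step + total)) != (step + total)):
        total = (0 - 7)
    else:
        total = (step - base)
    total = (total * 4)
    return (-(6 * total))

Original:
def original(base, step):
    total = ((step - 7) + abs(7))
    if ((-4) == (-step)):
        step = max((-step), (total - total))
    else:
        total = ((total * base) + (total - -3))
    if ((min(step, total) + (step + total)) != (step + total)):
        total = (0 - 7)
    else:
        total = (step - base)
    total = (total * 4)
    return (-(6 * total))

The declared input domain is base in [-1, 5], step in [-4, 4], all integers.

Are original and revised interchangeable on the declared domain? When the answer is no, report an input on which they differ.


Not equivalent: base=-1, step=4 separates them (-24 vs 168).
original: total=4, then ((-4) == (-step)) is true, then step=0, then ((min(step, total) + (step + total)) != (step + total)) is false, then total=1, then total=4, then returns -24
revised: total=-21, then ((-4) == (-step)) is true, then step=0, then ((min(step, total) + (step + total)) != (step + total)) is true, then total=-7, then total=-28, then returns 168
verdict: not equivalent; witness: base=-1, step=4


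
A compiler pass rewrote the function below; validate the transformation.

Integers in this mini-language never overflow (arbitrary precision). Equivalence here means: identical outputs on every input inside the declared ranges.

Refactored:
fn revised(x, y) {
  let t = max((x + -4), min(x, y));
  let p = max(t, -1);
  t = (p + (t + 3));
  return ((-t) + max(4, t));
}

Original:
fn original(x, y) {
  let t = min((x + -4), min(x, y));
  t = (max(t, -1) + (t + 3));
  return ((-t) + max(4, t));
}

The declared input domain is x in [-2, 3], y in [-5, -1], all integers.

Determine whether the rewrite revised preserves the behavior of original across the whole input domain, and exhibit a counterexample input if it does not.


The rewrite breaks on x=-2, y=-5, where the results are 8 and 7.
original: t=-6, then t=-4, then returns 8
revised: t=-5, then p=-1, then t=-3, then returns 7
verdict: not equivalent; witness: x=-2, y=-5


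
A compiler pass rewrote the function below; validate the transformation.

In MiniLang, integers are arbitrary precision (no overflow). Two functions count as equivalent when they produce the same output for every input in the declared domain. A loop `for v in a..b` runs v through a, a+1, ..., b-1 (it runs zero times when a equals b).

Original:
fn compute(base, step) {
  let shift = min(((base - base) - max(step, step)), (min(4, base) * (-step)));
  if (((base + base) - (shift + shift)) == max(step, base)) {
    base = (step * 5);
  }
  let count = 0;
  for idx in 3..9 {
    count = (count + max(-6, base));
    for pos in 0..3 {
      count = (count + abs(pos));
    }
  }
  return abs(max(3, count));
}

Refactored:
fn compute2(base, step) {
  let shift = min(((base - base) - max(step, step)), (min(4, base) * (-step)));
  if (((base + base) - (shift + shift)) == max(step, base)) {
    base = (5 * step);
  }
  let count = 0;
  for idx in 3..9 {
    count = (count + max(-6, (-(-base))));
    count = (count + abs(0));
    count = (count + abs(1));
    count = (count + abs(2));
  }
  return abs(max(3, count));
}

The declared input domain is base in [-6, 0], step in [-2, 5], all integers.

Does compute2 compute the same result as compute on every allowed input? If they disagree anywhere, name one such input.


Comparing the listings, the differences include: arithmetic usage differs; and loop structure differs; and local variable names differ; and statement counts differ; and constant usage differs; and min/max/abs usage differs.
As a probe, take base=-6, step=4: compute runs shift = -4; (((base + base) - (shift + shift)) == max(step, base)) -> false; count = 0; [idx=3]; count = -6; [pos=0]; count = -6; [pos=1]; count = -5; [pos=2]; count = -3; [idx=4]; count = -9; [pos=0]; count = -9; [pos=1]; count = -8; [pos=2]; count = -6; [idx=5]; count = -12; [pos=0]; count = -12; [pos=1]; count = -11; [pos=2]; count = -9; [idx=6]; count = -15; [pos=0]; count = -15; [pos=1]; count = -14; [pos=2]; count = -12; [idx=7]; count = -18; [pos=0]; count = -18; [pos=1]; count = -17; [pos=2]; count = -15; [idx=8]; count = -21; [pos=0]; count = -21; [pos=1]; count = -20; [pos=2]; count = -18; return 3; compute2 runs shift = -4; (((base + base) - (shift + shift)) == max(step, base)) -> false; count = 0; [idx=3]; count = -6; count = -6; count = -5; count = -3; [idx=4]; count = -9; count = -9; count = -8; count = -6; [idx=5]; count = -12; count = -12; count = -11; count = -9; [idx=6]; count = -15; count = -15; count = -14; count = -12; [idx=7]; count = -18; count = -18; count = -17; count = -15; [idx=8]; count = -21; count = -21; count = -20; count = -18; return 3; both end at 3.
An exhaustive pass over the 56 declared inputs shows identical outputs.
verdict: equivalent


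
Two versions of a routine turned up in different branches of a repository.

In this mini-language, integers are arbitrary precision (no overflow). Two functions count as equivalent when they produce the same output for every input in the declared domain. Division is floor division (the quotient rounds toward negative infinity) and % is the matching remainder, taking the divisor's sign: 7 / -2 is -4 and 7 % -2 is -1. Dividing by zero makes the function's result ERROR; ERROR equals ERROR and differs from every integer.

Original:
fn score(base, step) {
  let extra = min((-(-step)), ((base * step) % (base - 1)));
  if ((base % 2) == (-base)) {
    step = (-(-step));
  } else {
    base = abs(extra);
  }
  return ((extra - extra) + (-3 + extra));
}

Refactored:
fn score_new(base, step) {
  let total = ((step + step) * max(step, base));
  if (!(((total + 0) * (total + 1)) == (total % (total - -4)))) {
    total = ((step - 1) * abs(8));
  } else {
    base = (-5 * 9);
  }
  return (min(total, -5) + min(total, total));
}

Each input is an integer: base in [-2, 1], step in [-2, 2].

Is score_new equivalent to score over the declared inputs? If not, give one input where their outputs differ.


Take base=-2, step=-2.
score: extra=-2, then ((base % 2) == (-base)) is false, then base=2, then returns -5
score_new: total=8, then (!(((total + 0) * (total + 1)) == (total % (total - -4)))) is true, then total=-24, then returns -48
-5 against -48: the behavior changed.
verdict: not equivalent; witness: base=-2, step=-2


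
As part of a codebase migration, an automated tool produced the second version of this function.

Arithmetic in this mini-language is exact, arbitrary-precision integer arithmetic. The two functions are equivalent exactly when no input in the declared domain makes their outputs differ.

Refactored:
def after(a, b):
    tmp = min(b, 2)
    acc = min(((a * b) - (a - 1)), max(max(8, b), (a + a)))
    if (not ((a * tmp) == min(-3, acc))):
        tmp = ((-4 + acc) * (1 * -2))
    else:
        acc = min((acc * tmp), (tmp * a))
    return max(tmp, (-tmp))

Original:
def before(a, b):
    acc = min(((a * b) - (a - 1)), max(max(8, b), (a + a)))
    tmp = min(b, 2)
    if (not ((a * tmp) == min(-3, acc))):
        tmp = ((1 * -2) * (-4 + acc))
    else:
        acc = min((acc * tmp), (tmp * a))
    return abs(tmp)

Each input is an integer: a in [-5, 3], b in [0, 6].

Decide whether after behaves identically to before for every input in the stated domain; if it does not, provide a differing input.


The two versions differ — the changes include min/max/abs usage differs.
One worked example (a=-5, b=0) — before: acc becomes 6; next tmp becomes 0; next (not ((a * tmp) == min(-3, acc))) evaluates to true; next tmp becomes -4; next final value 4; after: tmp becomes 0; next acc becomes 6; next (not ((a * tmp) == min(-3, acc))) evaluates to true; next tmp becomes -4; next final value 4; agreement on 4.
Sweeping the whole domain (63 inputs) finds no disagreement.
verdict: equivalent


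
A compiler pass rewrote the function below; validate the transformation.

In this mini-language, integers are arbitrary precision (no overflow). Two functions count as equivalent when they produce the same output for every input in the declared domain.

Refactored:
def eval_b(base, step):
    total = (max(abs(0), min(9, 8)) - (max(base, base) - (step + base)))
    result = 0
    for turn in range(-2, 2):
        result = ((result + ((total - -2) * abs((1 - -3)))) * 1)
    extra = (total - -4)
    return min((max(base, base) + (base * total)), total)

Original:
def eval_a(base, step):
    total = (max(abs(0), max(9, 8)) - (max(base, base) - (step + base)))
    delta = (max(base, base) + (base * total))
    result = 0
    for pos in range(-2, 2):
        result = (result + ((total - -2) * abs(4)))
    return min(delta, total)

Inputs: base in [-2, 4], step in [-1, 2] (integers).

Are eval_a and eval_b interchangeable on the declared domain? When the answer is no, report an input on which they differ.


There is a counterexample at base=-2, step=-1: -18 on one side, -16 on the other.
eval_a: total := 8 | delta := -18 | result := 0 | iter pos=-2: | result := 40 | iter pos=-1: | result := 80 | iter pos=0: | result := 120 | iter pos=1: | result := 160 | result -18
eval_b: total := 7 | result := 0 | iter turn=-2: | result := 36 | iter turn=-1: | result := 72 | iter turn=0: | result := 108 | iter turn=1: | result := 144 | extra := 11 | result -16
verdict: not equivalent; witness: base=-2, step=-1


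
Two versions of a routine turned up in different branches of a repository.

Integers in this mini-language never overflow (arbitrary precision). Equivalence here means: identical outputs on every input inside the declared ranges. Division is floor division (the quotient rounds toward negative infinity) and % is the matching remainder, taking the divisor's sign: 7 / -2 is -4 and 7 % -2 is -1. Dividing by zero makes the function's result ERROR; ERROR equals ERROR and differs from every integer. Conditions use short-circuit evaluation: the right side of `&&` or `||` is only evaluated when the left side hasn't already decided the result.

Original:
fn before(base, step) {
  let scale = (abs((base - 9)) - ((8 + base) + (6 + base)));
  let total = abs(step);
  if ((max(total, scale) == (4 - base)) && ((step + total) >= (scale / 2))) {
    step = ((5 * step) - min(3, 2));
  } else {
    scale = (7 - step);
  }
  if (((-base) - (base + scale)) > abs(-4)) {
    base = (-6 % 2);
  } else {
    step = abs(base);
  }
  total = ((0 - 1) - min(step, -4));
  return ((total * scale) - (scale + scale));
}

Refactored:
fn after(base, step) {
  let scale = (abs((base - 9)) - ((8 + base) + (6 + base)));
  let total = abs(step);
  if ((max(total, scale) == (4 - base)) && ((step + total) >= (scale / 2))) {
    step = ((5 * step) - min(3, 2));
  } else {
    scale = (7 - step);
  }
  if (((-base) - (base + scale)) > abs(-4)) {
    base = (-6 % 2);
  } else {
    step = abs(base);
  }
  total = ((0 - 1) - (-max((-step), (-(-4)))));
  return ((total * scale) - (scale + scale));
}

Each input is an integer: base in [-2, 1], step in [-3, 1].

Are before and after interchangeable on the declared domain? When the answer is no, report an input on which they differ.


Reading the diff, among the changes: min/max/abs usage differs.
One worked example (base=0, step=-3) — before: scale := -5 | total := 3 | ((max(total, scale) == (4 - base)) && ((step + total) >= (scale / 2))): false | scale := 10 | (((-base) - (base + scale)) > abs(-4)): false | step := 0 | total := 3 | result 10; after: scale := -5 | total := 3 | ((max(total, scale) == (4 - base)) && ((step + total) >= (scale / 2))): false | scale := 10 | (((-base) - (base + scale)) > abs(-4)): false | step := 0 | total := 3 | result 10; agreement on 10.
An exhaustive pass over the 20 declared inputs shows identical outputs.
verdict: equivalent


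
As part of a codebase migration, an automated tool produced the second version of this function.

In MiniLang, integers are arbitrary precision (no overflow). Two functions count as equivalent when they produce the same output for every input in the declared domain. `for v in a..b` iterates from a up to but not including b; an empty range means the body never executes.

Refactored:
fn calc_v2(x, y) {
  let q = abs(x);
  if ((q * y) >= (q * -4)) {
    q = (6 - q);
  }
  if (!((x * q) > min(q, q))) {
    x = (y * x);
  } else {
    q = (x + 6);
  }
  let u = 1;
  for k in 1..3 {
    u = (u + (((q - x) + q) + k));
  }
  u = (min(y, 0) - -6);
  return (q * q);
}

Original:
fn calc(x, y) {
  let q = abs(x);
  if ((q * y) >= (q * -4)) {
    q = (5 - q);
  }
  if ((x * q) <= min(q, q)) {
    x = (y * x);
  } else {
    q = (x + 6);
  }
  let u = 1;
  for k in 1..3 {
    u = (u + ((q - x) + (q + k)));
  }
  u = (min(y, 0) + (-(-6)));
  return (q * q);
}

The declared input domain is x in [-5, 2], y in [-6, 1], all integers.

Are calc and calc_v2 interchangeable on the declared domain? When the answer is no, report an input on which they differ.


Evaluate both at x=-5, y=-4.
calc: q becomes 5; next ((q * y) >= (q * -4)) evaluates to true; next q becomes 0; next ((x * q) <= min(q, q)) evaluates to true; next x becomes 20; next u becomes 1; next at k=1:; next u becomes -18; next at k=2:; next u becomes -36; next u becomes 2; next final value 0
calc_v2: q becomes 5; next ((q * y) >= (q * -4)) evaluates to true; next q becomes 1; next (!((x * q) > min(q, q))) evaluates to true; next x becomes 20; next u becomes 1; next at k=1:; next u becomes -16; next at k=2:; next u becomes -32; next u becomes 2; next final value 1
0 vs 1 — the two versions disagree here.
verdict: not equivalent; witness: x=-5, y=-4


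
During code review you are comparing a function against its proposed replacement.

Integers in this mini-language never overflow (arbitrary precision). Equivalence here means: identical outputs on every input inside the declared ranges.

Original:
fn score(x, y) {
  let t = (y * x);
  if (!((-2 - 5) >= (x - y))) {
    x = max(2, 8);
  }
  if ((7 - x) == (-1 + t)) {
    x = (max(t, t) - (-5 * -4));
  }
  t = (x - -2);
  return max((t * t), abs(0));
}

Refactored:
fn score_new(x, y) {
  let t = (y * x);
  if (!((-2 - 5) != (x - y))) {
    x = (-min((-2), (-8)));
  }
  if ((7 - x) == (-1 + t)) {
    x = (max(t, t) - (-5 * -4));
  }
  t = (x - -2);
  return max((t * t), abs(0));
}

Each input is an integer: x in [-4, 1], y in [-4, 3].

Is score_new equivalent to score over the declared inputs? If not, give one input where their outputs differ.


Not equivalent: x=-4, y=-4 separates them (100 vs 4).
score: t := 16 | (!((-2 - 5) >= (x - y))): true | x := 8 | ((7 - x) == (-1 + t)): false | t := 10 | result 100
score_new: t := 16 | (!((-2 - 5) != (x - y))): false | ((7 - x) == (-1 + t)): false | t := -2 | result 4
verdict: not equivalent; witness: x=-4, y=-4


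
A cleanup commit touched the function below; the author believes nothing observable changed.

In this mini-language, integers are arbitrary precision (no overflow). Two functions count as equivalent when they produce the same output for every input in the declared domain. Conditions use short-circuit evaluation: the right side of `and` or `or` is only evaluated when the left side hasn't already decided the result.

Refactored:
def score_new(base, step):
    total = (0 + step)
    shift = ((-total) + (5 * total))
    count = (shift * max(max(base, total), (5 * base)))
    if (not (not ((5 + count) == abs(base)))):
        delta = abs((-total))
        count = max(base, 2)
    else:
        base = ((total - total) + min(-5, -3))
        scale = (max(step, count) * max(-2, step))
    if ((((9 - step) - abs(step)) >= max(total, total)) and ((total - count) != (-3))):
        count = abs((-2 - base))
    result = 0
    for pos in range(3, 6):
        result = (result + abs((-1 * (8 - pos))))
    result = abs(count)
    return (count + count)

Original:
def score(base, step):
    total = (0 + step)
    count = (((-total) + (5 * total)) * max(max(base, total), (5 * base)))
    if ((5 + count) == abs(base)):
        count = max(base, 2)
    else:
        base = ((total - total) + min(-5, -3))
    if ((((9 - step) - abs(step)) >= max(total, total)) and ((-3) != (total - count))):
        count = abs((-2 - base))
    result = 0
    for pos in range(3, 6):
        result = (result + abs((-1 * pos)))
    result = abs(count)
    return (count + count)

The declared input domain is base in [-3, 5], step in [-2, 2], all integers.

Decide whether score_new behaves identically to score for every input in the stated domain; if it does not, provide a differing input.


The two versions differ — the changes include constant usage differs, plus arithmetic usage differs, plus min/max/abs usage differs, plus statement counts differ, plus local variable names differ, plus boolean connective usage differs.
One worked example (base=3, step=-1) — score: total := -1 | count := -60 | ((5 + count) == abs(base)): false | base := -5 | ((((9 - step) - abs(step)) >= max(total, total)) and ((-3) != (total - count))): true | count := 3 | result := 0 | iter pos=3: | result := 3 | iter pos=4: | result := 7 | iter pos=5: | result := 12 | result := 3 | result 6; score_new: total := -1 | shift := -4 | count := -60 | (not (not ((5 + count) == abs(base)))): false | base := -5 | scale := 1 | ((((9 - step) - abs(step)) >= max(total, total)) and ((total - count) != (-3))): true | count := 3 | result := 0 | iter pos=3: | result := 5 | iter pos=4: | result := 9 | iter pos=5: | result := 12 | result := 3 | result 6; agreement on 6.
Every one of the 45 inputs gives matching results.
verdict: equivalent


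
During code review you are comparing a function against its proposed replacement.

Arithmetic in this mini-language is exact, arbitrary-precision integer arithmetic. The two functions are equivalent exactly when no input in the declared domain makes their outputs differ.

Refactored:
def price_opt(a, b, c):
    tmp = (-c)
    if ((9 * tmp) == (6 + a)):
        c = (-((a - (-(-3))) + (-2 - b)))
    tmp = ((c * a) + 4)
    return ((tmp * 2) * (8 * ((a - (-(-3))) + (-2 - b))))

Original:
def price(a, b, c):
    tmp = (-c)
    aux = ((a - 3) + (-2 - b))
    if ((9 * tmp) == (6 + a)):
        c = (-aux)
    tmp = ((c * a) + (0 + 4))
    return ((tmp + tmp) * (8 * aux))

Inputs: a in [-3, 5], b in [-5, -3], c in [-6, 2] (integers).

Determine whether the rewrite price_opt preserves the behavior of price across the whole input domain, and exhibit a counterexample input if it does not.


Changes here: local variable names differ, constant usage differs, statement counts differ, arithmetic usage differs; the full 243-point sweep finds no disagreement.
verdict: equivalent
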